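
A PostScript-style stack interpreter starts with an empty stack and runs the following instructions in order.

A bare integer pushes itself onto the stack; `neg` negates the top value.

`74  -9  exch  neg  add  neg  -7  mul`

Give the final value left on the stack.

-581

74    74
-9    74 -9
exch  -9 74
neg   -9 -74
add   -83
neg   83
-7    83 -7
mul   -581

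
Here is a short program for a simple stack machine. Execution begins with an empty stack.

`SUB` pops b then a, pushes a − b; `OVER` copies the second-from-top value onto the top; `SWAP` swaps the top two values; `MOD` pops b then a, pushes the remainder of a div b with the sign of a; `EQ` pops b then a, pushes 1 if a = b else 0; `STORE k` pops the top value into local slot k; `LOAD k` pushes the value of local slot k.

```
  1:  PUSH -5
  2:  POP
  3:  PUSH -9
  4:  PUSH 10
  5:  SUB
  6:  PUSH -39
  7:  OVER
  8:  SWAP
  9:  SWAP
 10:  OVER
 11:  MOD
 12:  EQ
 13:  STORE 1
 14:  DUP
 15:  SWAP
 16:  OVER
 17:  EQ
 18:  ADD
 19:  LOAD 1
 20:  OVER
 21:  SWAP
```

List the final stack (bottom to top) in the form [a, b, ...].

PUSH -5  : -5
POP      : (empty)
PUSH -9  : -9
PUSH 10  : -9 10
SUB      : -19
PUSH -39 : -19 -39
OVER     : -19 -39 -19
SWAP     : -19 -19 -39
SWAP     : -19 -39 -19
OVER     : -19 -39 -19 -39
MOD      : -19 -39 -19
EQ       : -19 0
STORE 1  : -19
DUP      : -19 -19
SWAP     : -19 -19
OVER     : -19 -19 -19
EQ       : -19 1
ADD      : -18
LOAD 1   : -18 0
OVER     : -18 0 -18
SWAP     : -18 -18 0

[-18, -18, 0]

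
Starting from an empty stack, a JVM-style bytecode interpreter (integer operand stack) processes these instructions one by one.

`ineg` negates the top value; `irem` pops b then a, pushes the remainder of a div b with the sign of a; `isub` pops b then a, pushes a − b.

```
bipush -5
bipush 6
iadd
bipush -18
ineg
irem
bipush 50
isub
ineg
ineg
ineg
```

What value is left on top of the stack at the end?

bipush -5  → -5
bipush 6   → -5 6
iadd       → 1
bipush -18 → 1 -18
ineg       → 1 18
irem       → 1
bipush 50  → 1 50
isub       → -49
ineg       → 49
ineg       → -49
ineg       → 49

49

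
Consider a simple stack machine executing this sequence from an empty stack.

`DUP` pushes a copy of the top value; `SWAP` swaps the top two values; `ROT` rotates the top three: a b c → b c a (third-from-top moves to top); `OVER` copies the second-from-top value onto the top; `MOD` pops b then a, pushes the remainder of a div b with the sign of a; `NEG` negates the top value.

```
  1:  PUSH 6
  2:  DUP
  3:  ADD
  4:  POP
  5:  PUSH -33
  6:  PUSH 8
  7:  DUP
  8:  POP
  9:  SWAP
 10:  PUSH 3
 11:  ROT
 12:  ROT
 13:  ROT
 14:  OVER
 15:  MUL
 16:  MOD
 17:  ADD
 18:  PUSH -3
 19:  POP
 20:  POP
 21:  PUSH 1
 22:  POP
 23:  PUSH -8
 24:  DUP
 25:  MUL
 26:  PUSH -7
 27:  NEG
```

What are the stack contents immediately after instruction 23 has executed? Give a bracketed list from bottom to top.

[-8]

PUSH 6    6
DUP       6 6
ADD       12
POP       (empty)
PUSH -33  -33
PUSH 8    -33 8
DUP       -33 8 8
POP       -33 8
SWAP      8 -33
PUSH 3    8 -33 3
ROT       -33 3 8
ROT       3 8 -33
ROT       8 -33 3
OVER      8 -33 3 -33
MUL       8 -33 -99
MOD       8 -33
ADD       -25
PUSH -3   -25 -3
POP       -25
POP       (empty)
PUSH 1    1
POP       (empty)
PUSH -8   -8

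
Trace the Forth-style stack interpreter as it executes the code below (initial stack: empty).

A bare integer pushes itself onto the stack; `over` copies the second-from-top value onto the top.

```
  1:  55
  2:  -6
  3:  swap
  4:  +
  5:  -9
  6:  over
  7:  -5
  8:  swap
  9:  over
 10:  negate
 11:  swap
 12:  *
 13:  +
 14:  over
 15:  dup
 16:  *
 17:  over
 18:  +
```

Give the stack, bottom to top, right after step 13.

55     → 55
-6     → 55 -6
swap   → -6 55
+      → 49
-9     → 49 -9
over   → 49 -9 49
-5     → 49 -9 49 -5
swap   → 49 -9 -5 49
over   → 49 -9 -5 49 -5
negate → 49 -9 -5 49 5
swap   → 49 -9 -5 5 49
*      → 49 -9 -5 245
+      → 49 -9 240

[49, -9, 240]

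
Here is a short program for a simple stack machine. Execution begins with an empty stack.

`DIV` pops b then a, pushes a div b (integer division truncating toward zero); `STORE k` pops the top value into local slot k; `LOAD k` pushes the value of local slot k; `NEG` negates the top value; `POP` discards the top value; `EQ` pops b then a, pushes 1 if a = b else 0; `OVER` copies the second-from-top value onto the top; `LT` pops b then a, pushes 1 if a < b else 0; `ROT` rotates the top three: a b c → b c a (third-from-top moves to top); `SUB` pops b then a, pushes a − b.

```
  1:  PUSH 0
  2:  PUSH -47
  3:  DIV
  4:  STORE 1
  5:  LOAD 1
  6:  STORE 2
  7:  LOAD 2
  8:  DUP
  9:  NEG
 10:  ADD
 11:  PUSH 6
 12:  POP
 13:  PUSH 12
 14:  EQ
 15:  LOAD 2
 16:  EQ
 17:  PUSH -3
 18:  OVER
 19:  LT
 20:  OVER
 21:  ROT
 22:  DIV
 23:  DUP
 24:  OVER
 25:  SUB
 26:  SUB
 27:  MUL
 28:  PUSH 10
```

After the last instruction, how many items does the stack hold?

PUSH 0   -> 0
PUSH -47 -> 0 -47
DIV      -> 0
STORE 1  -> (empty)
LOAD 1   -> 0
STORE 2  -> (empty)
LOAD 2   -> 0
DUP      -> 0 0
NEG      -> 0 0
ADD      -> 0
PUSH 6   -> 0 6
POP      -> 0
PUSH 12  -> 0 12
EQ       -> 0
LOAD 2   -> 0 0
EQ       -> 1
PUSH -3  -> 1 -3
OVER     -> 1 -3 1
LT       -> 1 1
OVER     -> 1 1 1
ROT      -> 1 1 1
DIV      -> 1 1
DUP      -> 1 1 1
OVER     -> 1 1 1 1
SUB      -> 1 1 0
SUB      -> 1 1
MUL      -> 1
PUSH 10  -> 1 10

2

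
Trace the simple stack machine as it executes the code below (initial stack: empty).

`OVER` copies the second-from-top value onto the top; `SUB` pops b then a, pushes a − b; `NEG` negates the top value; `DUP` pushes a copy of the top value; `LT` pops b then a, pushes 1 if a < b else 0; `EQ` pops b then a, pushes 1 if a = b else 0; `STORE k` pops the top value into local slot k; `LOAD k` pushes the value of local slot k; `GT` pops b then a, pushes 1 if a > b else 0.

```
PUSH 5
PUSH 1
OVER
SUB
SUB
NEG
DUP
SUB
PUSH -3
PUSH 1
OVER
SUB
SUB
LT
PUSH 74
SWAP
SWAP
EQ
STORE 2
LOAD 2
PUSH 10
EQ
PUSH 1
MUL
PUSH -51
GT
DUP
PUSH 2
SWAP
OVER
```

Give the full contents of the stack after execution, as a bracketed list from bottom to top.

PUSH 5   -> 5
PUSH 1   -> 5 1
OVER     -> 5 1 5
SUB      -> 5 -4
SUB      -> 9
NEG      -> -9
DUP      -> -9 -9
SUB      -> 0
PUSH -3  -> 0 -3
PUSH 1   -> 0 -3 1
OVER     -> 0 -3 1 -3
SUB      -> 0 -3 4
SUB      -> 0 -7
LT       -> 0
PUSH 74  -> 0 74
SWAP     -> 74 0
SWAP     -> 0 74
EQ       -> 0
STORE 2  -> (empty)
LOAD 2   -> 0
PUSH 10  -> 0 10
EQ       -> 0
PUSH 1   -> 0 1
MUL      -> 0
PUSH -51 -> 0 -51
GT       -> 1
DUP      -> 1 1
PUSH 2   -> 1 1 2
SWAP     -> 1 2 1
OVER     -> 1 2 1 2

[1, 2, 1, 2]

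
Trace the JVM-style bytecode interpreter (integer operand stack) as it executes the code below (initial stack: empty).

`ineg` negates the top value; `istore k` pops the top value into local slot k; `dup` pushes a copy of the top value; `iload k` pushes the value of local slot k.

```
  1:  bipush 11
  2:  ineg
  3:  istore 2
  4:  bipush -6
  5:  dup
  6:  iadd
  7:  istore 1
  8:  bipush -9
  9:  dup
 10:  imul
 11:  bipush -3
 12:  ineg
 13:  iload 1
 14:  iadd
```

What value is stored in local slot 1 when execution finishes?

-12

bipush 11 -> [11]
ineg      -> [-11]
istore 2  -> []
bipush -6 -> [-6]
dup       -> [-6, -6]
iadd      -> [-12]
istore 1  -> []
bipush -9 -> [-9]
dup       -> [-9, -9]
imul      -> [81]
bipush -3 -> [81, -3]
ineg      -> [81, 3]
iload 1   -> [81, 3, -12]
iadd      -> [81, -9]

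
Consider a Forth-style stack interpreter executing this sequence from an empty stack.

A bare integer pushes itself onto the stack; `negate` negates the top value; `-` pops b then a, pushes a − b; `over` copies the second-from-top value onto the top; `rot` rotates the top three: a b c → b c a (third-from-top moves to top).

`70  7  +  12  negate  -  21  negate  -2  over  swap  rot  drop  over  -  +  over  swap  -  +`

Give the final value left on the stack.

70     : 70
7      : 70 7
+      : 77
12     : 77 12
negate : 77 -12
-      : 89
21     : 89 21
negate : 89 -21
-2     : 89 -21 -2
over   : 89 -21 -2 -21
swap   : 89 -21 -21 -2
rot    : 89 -21 -2 -21
drop   : 89 -21 -2
over   : 89 -21 -2 -21
-      : 89 -21 19
+      : 89 -2
over   : 89 -2 89
swap   : 89 89 -2
-      : 89 91
+      : 180

180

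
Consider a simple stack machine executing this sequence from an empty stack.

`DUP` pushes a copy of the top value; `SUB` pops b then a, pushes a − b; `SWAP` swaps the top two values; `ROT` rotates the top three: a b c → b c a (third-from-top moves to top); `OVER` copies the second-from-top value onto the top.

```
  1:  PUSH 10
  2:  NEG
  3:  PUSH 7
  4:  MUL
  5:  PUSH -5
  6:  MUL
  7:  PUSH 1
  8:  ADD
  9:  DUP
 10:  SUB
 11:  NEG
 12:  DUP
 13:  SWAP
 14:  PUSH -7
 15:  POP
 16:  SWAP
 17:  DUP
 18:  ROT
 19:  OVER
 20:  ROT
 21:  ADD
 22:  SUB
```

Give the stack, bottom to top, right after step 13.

PUSH 10 → 10
NEG     → -10
PUSH 7  → -10 7
MUL     → -70
PUSH -5 → -70 -5
MUL     → 350
PUSH 1  → 350 1
ADD     → 351
DUP     → 351 351
SUB     → 0
NEG     → 0
DUP     → 0 0
SWAP    → 0 0

[0, 0]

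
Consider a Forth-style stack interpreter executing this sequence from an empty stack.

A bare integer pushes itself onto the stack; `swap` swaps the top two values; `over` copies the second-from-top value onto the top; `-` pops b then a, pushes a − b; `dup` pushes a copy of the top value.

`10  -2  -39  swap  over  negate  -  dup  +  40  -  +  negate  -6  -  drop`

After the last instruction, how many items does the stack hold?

10     → 10
-2     → 10 -2
-39    → 10 -2 -39
swap   → 10 -39 -2
over   → 10 -39 -2 -39
negate → 10 -39 -2 39
-      → 10 -39 -41
dup    → 10 -39 -41 -41
+      → 10 -39 -82
40     → 10 -39 -82 40
-      → 10 -39 -122
+      → 10 -161
negate → 10 161
-6     → 10 161 -6
-      → 10 167
drop   → 10

1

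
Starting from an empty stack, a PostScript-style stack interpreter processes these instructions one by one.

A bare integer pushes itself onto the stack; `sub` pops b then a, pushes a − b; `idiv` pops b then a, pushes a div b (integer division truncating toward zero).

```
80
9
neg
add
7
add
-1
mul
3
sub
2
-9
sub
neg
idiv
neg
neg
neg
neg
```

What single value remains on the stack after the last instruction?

80   : [80]
9    : [80, 9]
neg  : [80, -9]
add  : [71]
7    : [71, 7]
add  : [78]
-1   : [78, -1]
mul  : [-78]
3    : [-78, 3]
sub  : [-81]
2    : [-81, 2]
-9   : [-81, 2, -9]
sub  : [-81, 11]
neg  : [-81, -11]
idiv : [7]
neg  : [-7]
neg  : [7]
neg  : [-7]
neg  : [7]

7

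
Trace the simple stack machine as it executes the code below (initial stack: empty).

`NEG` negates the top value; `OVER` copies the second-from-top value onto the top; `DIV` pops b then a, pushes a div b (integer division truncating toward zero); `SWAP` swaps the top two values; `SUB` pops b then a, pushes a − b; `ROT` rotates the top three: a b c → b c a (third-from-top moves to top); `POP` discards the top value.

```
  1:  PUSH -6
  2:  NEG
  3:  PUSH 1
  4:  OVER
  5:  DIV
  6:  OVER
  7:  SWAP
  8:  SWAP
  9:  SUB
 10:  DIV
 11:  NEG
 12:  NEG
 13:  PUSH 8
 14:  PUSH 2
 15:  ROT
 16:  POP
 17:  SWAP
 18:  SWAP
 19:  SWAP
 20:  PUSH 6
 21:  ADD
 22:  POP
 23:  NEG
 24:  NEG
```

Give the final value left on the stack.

PUSH -6 -> [-6]
NEG     -> [6]
PUSH 1  -> [6, 1]
OVER    -> [6, 1, 6]
DIV     -> [6, 0]
OVER    -> [6, 0, 6]
SWAP    -> [6, 6, 0]
SWAP    -> [6, 0, 6]
SUB     -> [6, -6]
DIV     -> [-1]
NEG     -> [1]
NEG     -> [-1]
PUSH 8  -> [-1, 8]
PUSH 2  -> [-1, 8, 2]
ROT     -> [8, 2, -1]
POP     -> [8, 2]
SWAP    -> [2, 8]
SWAP    -> [8, 2]
SWAP    -> [2, 8]
PUSH 6  -> [2, 8, 6]
ADD     -> [2, 14]
POP     -> [2]
NEG     -> [-2]
NEG     -> [2]

2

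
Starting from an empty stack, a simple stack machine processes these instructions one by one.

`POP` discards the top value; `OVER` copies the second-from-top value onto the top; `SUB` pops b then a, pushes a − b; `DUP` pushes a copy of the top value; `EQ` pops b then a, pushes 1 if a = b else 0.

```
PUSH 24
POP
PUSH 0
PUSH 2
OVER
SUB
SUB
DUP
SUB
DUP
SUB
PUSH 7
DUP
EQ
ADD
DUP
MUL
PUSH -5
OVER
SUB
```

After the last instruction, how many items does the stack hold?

PUSH 24 -> [24]
POP     -> []
PUSH 0  -> [0]
PUSH 2  -> [0, 2]
OVER    -> [0, 2, 0]
SUB     -> [0, 2]
SUB     -> [-2]
DUP     -> [-2, -2]
SUB     -> [0]
DUP     -> [0, 0]
SUB     -> [0]
PUSH 7  -> [0, 7]
DUP     -> [0, 7, 7]
EQ      -> [0, 1]
ADD     -> [1]
DUP     -> [1, 1]
MUL     -> [1]
PUSH -5 -> [1, -5]
OVER    -> [1, -5, 1]
SUB     -> [1, -6]

2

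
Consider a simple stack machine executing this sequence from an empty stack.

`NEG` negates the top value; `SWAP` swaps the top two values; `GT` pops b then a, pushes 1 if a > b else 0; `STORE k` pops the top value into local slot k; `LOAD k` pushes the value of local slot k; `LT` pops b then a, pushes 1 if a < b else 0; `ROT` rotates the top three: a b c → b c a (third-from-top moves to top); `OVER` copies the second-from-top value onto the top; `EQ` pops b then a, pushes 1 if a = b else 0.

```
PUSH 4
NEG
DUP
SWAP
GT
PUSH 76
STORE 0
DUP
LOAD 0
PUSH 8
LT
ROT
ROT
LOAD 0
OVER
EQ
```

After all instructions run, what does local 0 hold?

76

PUSH 4  → 4
NEG     → -4
DUP     → -4 -4
SWAP    → -4 -4
GT      → 0
PUSH 76 → 0 76
STORE 0 → 0
DUP     → 0 0
LOAD 0  → 0 0 76
PUSH 8  → 0 0 76 8
LT      → 0 0 0
ROT     → 0 0 0
ROT     → 0 0 0
LOAD 0  → 0 0 0 76
OVER    → 0 0 0 76 0
EQ      → 0 0 0 0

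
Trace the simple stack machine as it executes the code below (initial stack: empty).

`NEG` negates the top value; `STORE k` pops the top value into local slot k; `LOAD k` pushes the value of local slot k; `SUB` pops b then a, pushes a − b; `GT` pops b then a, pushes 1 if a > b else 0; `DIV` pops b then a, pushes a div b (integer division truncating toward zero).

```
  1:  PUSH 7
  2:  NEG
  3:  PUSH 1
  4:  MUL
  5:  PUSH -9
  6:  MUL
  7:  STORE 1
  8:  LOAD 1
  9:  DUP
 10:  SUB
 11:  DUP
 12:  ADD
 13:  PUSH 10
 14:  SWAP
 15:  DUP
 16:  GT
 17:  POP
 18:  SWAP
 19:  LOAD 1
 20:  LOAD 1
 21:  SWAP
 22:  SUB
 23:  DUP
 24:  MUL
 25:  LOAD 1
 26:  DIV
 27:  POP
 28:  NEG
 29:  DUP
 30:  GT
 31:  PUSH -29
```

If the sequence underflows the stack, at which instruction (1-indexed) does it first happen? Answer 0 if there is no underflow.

PUSH 7  → [7]
NEG     → [-7]
PUSH 1  → [-7, 1]
MUL     → [-7]
PUSH -9 → [-7, -9]
MUL     → [63]
STORE 1 → []
LOAD 1  → [63]
DUP     → [63, 63]
SUB     → [0]
DUP     → [0, 0]
ADD     → [0]
PUSH 10 → [0, 10]
SWAP    → [10, 0]
DUP     → [10, 0, 0]
GT      → [10, 0]
POP     → [10]
SWAP  — needs 2 operands, stack has 1 → underflow

18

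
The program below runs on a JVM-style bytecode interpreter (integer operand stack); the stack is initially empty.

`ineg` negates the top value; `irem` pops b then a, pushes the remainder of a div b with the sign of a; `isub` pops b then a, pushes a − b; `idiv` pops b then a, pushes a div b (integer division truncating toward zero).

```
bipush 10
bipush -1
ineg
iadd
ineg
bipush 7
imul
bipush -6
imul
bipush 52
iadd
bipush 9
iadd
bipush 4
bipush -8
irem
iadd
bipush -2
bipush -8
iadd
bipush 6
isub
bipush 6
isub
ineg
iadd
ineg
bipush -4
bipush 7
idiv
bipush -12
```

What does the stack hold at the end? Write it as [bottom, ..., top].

[-549, 0, -12]

bipush 10  -> [10]
bipush -1  -> [10, -1]
ineg       -> [10, 1]
iadd       -> [11]
ineg       -> [-11]
bipush 7   -> [-11, 7]
imul       -> [-77]
bipush -6  -> [-77, -6]
imul       -> [462]
bipush 52  -> [462, 52]
iadd       -> [514]
bipush 9   -> [514, 9]
iadd       -> [523]
bipush 4   -> [523, 4]
bipush -8  -> [523, 4, -8]
irem       -> [523, 4]
iadd       -> [527]
bipush -2  -> [527, -2]
bipush -8  -> [527, -2, -8]
iadd       -> [527, -10]
bipush 6   -> [527, -10, 6]
isub       -> [527, -16]
bipush 6   -> [527, -16, 6]
isub       -> [527, -22]
ineg       -> [527, 22]
iadd       -> [549]
ineg       -> [-549]
bipush -4  -> [-549, -4]
bipush 7   -> [-549, -4, 7]
idiv       -> [-549, 0]
bipush -12 -> [-549, 0, -12]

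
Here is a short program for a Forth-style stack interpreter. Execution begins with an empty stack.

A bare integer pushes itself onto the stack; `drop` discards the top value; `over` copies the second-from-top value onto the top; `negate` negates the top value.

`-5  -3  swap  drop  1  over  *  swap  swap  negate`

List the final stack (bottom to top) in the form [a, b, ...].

[-3, 3]

-5     → [-5]
-3     → [-5, -3]
swap   → [-3, -5]
drop   → [-3]
1      → [-3, 1]
over   → [-3, 1, -3]
*      → [-3, -3]
swap   → [-3, -3]
swap   → [-3, -3]
negate → [-3, 3]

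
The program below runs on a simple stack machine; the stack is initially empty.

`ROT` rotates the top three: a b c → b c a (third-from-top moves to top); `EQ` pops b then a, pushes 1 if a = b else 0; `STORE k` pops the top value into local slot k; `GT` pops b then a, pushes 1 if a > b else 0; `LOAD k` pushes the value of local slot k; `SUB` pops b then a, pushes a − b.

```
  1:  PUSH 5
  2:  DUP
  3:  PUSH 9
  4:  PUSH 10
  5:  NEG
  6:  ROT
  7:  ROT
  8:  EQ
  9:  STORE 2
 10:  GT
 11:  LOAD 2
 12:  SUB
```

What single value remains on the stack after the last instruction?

1

PUSH 5  → 5
DUP     → 5 5
PUSH 9  → 5 5 9
PUSH 10 → 5 5 9 10
NEG     → 5 5 9 -10
ROT     → 5 9 -10 5
ROT     → 5 -10 5 9
EQ      → 5 -10 0
STORE 2 → 5 -10
GT      → 1
LOAD 2  → 1 0
SUB     → 1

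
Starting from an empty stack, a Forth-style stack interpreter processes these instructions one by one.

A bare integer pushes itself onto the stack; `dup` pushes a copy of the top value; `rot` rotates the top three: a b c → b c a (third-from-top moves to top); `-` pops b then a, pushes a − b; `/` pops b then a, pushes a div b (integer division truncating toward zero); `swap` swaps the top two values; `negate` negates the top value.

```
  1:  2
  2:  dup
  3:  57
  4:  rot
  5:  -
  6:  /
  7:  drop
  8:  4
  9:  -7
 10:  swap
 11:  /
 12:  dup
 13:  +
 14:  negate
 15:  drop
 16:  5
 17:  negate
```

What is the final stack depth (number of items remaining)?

1

2      → 2
dup    → 2 2
57     → 2 2 57
rot    → 2 57 2
-      → 2 55
/      → 0
drop   → (empty)
4      → 4
-7     → 4 -7
swap   → -7 4
/      → -1
dup    → -1 -1
+      → -2
negate → 2
drop   → (empty)
5      → 5
negate → -5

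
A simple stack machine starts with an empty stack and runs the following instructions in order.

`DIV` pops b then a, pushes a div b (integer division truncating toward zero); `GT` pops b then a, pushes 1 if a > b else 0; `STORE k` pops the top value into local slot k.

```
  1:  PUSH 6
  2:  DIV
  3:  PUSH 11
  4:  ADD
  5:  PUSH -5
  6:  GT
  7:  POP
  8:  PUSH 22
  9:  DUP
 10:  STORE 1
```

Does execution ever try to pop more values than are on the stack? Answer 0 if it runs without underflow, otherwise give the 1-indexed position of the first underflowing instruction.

PUSH 6 : [6]
DIV  — needs 2 operands, stack has 1 → underflow

2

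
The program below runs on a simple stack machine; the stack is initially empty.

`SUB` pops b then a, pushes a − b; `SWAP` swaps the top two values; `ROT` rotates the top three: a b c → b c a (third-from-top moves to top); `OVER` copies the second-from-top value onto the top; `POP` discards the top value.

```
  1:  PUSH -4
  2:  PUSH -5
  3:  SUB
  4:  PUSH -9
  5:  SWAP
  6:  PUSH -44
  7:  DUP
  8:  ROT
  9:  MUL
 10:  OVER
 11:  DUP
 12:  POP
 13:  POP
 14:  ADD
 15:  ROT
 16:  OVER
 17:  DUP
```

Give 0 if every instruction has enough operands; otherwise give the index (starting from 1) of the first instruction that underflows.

15

PUSH -4  : [-4]
PUSH -5  : [-4, -5]
SUB      : [1]
PUSH -9  : [1, -9]
SWAP     : [-9, 1]
PUSH -44 : [-9, 1, -44]
DUP      : [-9, 1, -44, -44]
ROT      : [-9, -44, -44, 1]
MUL      : [-9, -44, -44]
OVER     : [-9, -44, -44, -44]
DUP      : [-9, -44, -44, -44, -44]
POP      : [-9, -44, -44, -44]
POP      : [-9, -44, -44]
ADD      : [-9, -88]
ROT  — needs 3 operands, stack has 2 → underflow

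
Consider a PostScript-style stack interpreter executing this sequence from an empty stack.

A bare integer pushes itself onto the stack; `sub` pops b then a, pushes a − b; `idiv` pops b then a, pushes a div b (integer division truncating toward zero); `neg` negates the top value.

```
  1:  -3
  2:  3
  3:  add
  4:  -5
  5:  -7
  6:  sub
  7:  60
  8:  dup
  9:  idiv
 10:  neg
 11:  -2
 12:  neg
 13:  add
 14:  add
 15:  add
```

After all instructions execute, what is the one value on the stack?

3

-3   → -3
3    → -3 3
add  → 0
-5   → 0 -5
-7   → 0 -5 -7
sub  → 0 2
60   → 0 2 60
dup  → 0 2 60 60
idiv → 0 2 1
neg  → 0 2 -1
-2   → 0 2 -1 -2
neg  → 0 2 -1 2
add  → 0 2 1
add  → 0 3
add  → 3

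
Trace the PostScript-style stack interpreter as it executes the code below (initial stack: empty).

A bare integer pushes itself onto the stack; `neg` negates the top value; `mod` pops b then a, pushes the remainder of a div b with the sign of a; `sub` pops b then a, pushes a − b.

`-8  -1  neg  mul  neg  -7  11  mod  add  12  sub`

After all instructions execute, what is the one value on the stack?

-11

-8   -8
-1   -8 -1
neg  -8 1
mul  -8
neg  8
-7   8 -7
11   8 -7 11
mod  8 -7
add  1
12   1 12
sub  -11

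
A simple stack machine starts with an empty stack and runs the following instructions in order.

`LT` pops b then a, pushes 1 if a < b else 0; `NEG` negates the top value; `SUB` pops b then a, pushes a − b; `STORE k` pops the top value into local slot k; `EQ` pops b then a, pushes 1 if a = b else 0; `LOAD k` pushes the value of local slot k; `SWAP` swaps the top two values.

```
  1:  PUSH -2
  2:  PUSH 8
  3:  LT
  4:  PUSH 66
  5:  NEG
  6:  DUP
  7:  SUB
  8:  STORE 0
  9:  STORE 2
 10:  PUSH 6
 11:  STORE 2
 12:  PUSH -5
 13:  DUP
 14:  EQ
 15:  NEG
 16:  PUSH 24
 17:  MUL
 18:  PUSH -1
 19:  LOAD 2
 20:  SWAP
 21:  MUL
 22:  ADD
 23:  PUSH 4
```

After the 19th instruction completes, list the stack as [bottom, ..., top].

[-24, -1, 6]

PUSH -2 : [-2]
PUSH 8  : [-2, 8]
LT      : [1]
PUSH 66 : [1, 66]
NEG     : [1, -66]
DUP     : [1, -66, -66]
SUB     : [1, 0]
STORE 0 : [1]
STORE 2 : []
PUSH 6  : [6]
STORE 2 : []
PUSH -5 : [-5]
DUP     : [-5, -5]
EQ      : [1]
NEG     : [-1]
PUSH 24 : [-1, 24]
MUL     : [-24]
PUSH -1 : [-24, -1]
LOAD 2  : [-24, -1, 6]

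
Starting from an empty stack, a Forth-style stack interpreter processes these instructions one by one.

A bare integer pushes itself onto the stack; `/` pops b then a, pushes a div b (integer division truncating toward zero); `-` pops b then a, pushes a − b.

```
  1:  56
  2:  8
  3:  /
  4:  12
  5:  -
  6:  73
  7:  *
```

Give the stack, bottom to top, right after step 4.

[7, 12]

56 → [56]
8  → [56, 8]
/  → [7]
12 → [7, 12]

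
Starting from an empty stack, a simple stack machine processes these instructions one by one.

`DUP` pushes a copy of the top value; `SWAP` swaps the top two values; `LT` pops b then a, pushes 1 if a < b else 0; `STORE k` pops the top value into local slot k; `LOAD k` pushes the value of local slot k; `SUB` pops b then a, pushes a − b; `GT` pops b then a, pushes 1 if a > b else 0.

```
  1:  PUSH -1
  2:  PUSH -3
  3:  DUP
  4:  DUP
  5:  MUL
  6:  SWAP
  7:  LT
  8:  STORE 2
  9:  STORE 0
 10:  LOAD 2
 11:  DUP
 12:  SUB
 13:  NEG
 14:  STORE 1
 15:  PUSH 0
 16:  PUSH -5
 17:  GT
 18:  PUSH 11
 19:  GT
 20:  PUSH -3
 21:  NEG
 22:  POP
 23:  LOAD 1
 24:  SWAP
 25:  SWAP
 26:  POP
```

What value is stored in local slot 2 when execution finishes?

0

PUSH -1 : [-1]
PUSH -3 : [-1, -3]
DUP     : [-1, -3, -3]
DUP     : [-1, -3, -3, -3]
MUL     : [-1, -3, 9]
SWAP    : [-1, 9, -3]
LT      : [-1, 0]
STORE 2 : [-1]
STORE 0 : []
LOAD 2  : [0]
DUP     : [0, 0]
SUB     : [0]
NEG     : [0]
STORE 1 : []
PUSH 0  : [0]
PUSH -5 : [0, -5]
GT      : [1]
PUSH 11 : [1, 11]
GT      : [0]
PUSH -3 : [0, -3]
NEG     : [0, 3]
POP     : [0]
LOAD 1  : [0, 0]
SWAP    : [0, 0]
SWAP    : [0, 0]
POP     : [0]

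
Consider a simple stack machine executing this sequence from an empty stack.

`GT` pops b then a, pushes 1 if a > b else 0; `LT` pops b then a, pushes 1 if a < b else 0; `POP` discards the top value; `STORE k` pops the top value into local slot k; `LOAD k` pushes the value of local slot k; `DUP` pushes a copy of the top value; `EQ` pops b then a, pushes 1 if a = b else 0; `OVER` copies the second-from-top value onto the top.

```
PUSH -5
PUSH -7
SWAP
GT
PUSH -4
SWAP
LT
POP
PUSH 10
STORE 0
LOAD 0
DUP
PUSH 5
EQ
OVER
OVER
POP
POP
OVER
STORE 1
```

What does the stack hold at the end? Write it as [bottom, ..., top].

[10, 0]

PUSH -5 → -5
PUSH -7 → -5 -7
SWAP    → -7 -5
GT      → 0
PUSH -4 → 0 -4
SWAP    → -4 0
LT      → 1
POP     → (empty)
PUSH 10 → 10
STORE 0 → (empty)
LOAD 0  → 10
DUP     → 10 10
PUSH 5  → 10 10 5
EQ      → 10 0
OVER    → 10 0 10
OVER    → 10 0 10 0
POP     → 10 0 10
POP     → 10 0
OVER    → 10 0 10
STORE 1 → 10 0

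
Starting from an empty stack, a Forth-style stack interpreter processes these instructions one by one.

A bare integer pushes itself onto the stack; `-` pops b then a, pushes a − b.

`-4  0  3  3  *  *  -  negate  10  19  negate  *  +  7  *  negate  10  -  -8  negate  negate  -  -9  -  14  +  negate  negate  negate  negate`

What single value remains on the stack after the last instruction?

-4     -> -4
0      -> -4 0
3      -> -4 0 3
3      -> -4 0 3 3
*      -> -4 0 9
*      -> -4 0
-      -> -4
negate -> 4
10     -> 4 10
19     -> 4 10 19
negate -> 4 10 -19
*      -> 4 -190
+      -> -186
7      -> -186 7
*      -> -1302
negate -> 1302
10     -> 1302 10
-      -> 1292
-8     -> 1292 -8
negate -> 1292 8
negate -> 1292 -8
-      -> 1300
-9     -> 1300 -9
-      -> 1309
14     -> 1309 14
+      -> 1323
negate -> -1323
negate -> 1323
negate -> -1323
negate -> 1323

1323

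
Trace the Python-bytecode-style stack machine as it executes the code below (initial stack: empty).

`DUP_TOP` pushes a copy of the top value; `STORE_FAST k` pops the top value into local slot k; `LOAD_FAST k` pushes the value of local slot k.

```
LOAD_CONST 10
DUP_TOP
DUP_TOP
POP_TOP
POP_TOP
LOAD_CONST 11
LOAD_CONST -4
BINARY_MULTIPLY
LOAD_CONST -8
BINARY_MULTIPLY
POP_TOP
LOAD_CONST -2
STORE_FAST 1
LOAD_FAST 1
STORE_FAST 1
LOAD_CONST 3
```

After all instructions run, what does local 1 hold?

LOAD_CONST 10    10
DUP_TOP          10 10
DUP_TOP          10 10 10
POP_TOP          10 10
POP_TOP          10
LOAD_CONST 11    10 11
LOAD_CONST -4    10 11 -4
BINARY_MULTIPLY  10 -44
LOAD_CONST -8    10 -44 -8
BINARY_MULTIPLY  10 352
POP_TOP          10
LOAD_CONST -2    10 -2
STORE_FAST 1     10
LOAD_FAST 1      10 -2
STORE_FAST 1     10
LOAD_CONST 3     10 3

-2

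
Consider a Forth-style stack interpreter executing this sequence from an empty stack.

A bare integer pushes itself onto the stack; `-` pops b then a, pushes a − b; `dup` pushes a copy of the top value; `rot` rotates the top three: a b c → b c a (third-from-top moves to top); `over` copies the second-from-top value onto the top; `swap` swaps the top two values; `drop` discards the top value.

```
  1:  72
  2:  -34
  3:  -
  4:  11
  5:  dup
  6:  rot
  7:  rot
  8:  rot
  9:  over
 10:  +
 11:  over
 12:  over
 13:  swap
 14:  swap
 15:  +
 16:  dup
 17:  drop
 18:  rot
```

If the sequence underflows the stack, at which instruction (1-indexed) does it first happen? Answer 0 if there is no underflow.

0

72   -> 72
-34  -> 72 -34
-    -> 106
11   -> 106 11
dup  -> 106 11 11
rot  -> 11 11 106
rot  -> 11 106 11
rot  -> 106 11 11
over -> 106 11 11 11
+    -> 106 11 22
over -> 106 11 22 11
over -> 106 11 22 11 22
swap -> 106 11 22 22 11
swap -> 106 11 22 11 22
+    -> 106 11 22 33
dup  -> 106 11 22 33 33
drop -> 106 11 22 33
rot  -> 106 22 33 11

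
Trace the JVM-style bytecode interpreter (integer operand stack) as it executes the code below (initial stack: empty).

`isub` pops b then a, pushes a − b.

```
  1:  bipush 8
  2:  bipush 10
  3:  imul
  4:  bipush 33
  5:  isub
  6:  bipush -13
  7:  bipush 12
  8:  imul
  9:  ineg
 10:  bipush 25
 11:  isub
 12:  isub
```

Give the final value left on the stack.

-84

bipush 8   → [8]
bipush 10  → [8, 10]
imul       → [80]
bipush 33  → [80, 33]
isub       → [47]
bipush -13 → [47, -13]
bipush 12  → [47, -13, 12]
imul       → [47, -156]
ineg       → [47, 156]
bipush 25  → [47, 156, 25]
isub       → [47, 131]
isub       → [-84]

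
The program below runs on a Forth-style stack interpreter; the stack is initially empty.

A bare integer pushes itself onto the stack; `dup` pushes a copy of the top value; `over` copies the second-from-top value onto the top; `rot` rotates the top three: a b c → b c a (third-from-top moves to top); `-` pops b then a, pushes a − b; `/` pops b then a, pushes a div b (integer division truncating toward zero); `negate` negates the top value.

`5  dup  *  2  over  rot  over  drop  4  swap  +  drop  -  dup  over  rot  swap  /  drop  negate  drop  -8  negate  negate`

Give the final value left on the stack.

5      → [5]
dup    → [5, 5]
*      → [25]
2      → [25, 2]
over   → [25, 2, 25]
rot    → [2, 25, 25]
over   → [2, 25, 25, 25]
drop   → [2, 25, 25]
4      → [2, 25, 25, 4]
swap   → [2, 25, 4, 25]
+      → [2, 25, 29]
drop   → [2, 25]
-      → [-23]
dup    → [-23, -23]
over   → [-23, -23, -23]
rot    → [-23, -23, -23]
swap   → [-23, -23, -23]
/      → [-23, 1]
drop   → [-23]
negate → [23]
drop   → []
-8     → [-8]
negate → [8]
negate → [-8]

-8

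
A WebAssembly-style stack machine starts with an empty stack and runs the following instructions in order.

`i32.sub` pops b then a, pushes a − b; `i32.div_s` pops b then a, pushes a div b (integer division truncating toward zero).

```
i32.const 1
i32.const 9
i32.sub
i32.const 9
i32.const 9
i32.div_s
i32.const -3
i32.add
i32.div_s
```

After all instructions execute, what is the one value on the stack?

4

i32.const 1  : [1]
i32.const 9  : [1, 9]
i32.sub      : [-8]
i32.const 9  : [-8, 9]
i32.const 9  : [-8, 9, 9]
i32.div_s    : [-8, 1]
i32.const -3 : [-8, 1, -3]
i32.add      : [-8, -2]
i32.div_s    : [4]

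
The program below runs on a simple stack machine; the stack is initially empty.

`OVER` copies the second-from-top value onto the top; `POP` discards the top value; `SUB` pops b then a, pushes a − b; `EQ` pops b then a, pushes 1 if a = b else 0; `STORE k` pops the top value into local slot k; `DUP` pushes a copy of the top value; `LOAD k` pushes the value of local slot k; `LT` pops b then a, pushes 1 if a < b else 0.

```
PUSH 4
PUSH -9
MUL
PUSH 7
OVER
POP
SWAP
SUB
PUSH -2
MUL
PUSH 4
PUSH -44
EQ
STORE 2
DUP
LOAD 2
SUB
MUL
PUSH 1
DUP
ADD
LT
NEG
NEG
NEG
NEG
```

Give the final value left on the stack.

PUSH 4   : 4
PUSH -9  : 4 -9
MUL      : -36
PUSH 7   : -36 7
OVER     : -36 7 -36
POP      : -36 7
SWAP     : 7 -36
SUB      : 43
PUSH -2  : 43 -2
MUL      : -86
PUSH 4   : -86 4
PUSH -44 : -86 4 -44
EQ       : -86 0
STORE 2  : -86
DUP      : -86 -86
LOAD 2   : -86 -86 0
SUB      : -86 -86
MUL      : 7396
PUSH 1   : 7396 1
DUP      : 7396 1 1
ADD      : 7396 2
LT       : 0
NEG      : 0
NEG      : 0
NEG      : 0
NEG      : 0

0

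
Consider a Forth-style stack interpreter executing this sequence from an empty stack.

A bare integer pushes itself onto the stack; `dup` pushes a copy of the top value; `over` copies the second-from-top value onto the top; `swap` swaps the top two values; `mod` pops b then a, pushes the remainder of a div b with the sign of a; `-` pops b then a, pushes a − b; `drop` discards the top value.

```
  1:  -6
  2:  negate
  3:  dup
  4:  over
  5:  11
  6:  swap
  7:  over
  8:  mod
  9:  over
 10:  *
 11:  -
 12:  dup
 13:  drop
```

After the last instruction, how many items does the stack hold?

3

-6     : -6
negate : 6
dup    : 6 6
over   : 6 6 6
11     : 6 6 6 11
swap   : 6 6 11 6
over   : 6 6 11 6 11
mod    : 6 6 11 6
over   : 6 6 11 6 11
*      : 6 6 11 66
-      : 6 6 -55
dup    : 6 6 -55 -55
drop   : 6 6 -55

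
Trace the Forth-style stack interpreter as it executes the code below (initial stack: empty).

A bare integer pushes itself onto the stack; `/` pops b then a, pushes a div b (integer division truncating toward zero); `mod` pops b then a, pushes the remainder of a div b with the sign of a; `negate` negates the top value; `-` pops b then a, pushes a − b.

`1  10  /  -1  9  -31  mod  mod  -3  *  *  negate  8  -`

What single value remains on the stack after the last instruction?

1      -> 1
10     -> 1 10
/      -> 0
-1     -> 0 -1
9      -> 0 -1 9
-31    -> 0 -1 9 -31
mod    -> 0 -1 9
mod    -> 0 -1
-3     -> 0 -1 -3
*      -> 0 3
*      -> 0
negate -> 0
8      -> 0 8
-      -> -8

-8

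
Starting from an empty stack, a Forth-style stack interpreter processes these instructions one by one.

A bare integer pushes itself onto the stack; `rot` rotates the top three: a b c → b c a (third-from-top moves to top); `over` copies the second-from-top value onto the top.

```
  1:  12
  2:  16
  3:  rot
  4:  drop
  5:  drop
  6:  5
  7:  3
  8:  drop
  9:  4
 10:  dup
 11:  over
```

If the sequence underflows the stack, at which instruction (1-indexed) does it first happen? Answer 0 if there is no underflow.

12 → [12]
16 → [12, 16]
rot  — needs 3 operands, stack has 2 → underflow

3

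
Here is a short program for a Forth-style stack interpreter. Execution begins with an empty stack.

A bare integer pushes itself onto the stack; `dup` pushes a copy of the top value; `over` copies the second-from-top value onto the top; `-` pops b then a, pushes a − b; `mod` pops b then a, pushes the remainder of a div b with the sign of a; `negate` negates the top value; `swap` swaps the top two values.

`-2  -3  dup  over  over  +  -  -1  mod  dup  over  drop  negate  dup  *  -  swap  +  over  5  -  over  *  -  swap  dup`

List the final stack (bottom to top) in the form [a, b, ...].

-2     : -2
-3     : -2 -3
dup    : -2 -3 -3
over   : -2 -3 -3 -3
over   : -2 -3 -3 -3 -3
+      : -2 -3 -3 -6
-      : -2 -3 3
-1     : -2 -3 3 -1
mod    : -2 -3 0
dup    : -2 -3 0 0
over   : -2 -3 0 0 0
drop   : -2 -3 0 0
negate : -2 -3 0 0
dup    : -2 -3 0 0 0
*      : -2 -3 0 0
-      : -2 -3 0
swap   : -2 0 -3
+      : -2 -3
over   : -2 -3 -2
5      : -2 -3 -2 5
-      : -2 -3 -7
over   : -2 -3 -7 -3
*      : -2 -3 21
-      : -2 -24
swap   : -24 -2
dup    : -24 -2 -2

[-24, -2, -2]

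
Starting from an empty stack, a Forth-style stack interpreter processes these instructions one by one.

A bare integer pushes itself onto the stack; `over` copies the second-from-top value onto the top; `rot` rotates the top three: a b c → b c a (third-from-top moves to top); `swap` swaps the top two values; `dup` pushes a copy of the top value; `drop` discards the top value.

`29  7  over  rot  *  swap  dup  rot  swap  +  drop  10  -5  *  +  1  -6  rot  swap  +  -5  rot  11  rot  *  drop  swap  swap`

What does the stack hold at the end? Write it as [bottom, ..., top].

29    [29]
7     [29, 7]
over  [29, 7, 29]
rot   [7, 29, 29]
*     [7, 841]
swap  [841, 7]
dup   [841, 7, 7]
rot   [7, 7, 841]
swap  [7, 841, 7]
+     [7, 848]
drop  [7]
10    [7, 10]
-5    [7, 10, -5]
*     [7, -50]
+     [-43]
1     [-43, 1]
-6    [-43, 1, -6]
rot   [1, -6, -43]
swap  [1, -43, -6]
+     [1, -49]
-5    [1, -49, -5]
rot   [-49, -5, 1]
11    [-49, -5, 1, 11]
rot   [-49, 1, 11, -5]
*     [-49, 1, -55]
drop  [-49, 1]
swap  [1, -49]
swap  [-49, 1]

[-49, 1]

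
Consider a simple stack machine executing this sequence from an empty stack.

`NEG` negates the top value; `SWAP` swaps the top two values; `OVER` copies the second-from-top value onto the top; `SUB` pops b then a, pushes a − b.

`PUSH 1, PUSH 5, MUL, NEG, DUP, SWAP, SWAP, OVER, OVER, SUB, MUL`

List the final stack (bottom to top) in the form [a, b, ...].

[-5, 0]

PUSH 1 : [1]
PUSH 5 : [1, 5]
MUL    : [5]
NEG    : [-5]
DUP    : [-5, -5]
SWAP   : [-5, -5]
SWAP   : [-5, -5]
OVER   : [-5, -5, -5]
OVER   : [-5, -5, -5, -5]
SUB    : [-5, -5, 0]
MUL    : [-5, 0]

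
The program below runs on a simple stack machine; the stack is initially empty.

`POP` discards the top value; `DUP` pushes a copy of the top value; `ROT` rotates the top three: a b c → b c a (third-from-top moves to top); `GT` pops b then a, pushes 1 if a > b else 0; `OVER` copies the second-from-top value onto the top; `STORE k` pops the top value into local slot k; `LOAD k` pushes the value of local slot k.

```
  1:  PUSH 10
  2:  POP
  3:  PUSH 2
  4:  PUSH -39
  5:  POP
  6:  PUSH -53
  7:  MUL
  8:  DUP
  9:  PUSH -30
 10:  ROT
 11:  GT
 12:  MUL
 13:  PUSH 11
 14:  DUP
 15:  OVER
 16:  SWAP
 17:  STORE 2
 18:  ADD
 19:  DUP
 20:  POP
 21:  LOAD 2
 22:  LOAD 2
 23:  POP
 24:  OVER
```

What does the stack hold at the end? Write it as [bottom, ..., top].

[-106, 22, 11, 22]

PUSH 10  : 10
POP      : (empty)
PUSH 2   : 2
PUSH -39 : 2 -39
POP      : 2
PUSH -53 : 2 -53
MUL      : -106
DUP      : -106 -106
PUSH -30 : -106 -106 -30
ROT      : -106 -30 -106
GT       : -106 1
MUL      : -106
PUSH 11  : -106 11
DUP      : -106 11 11
OVER     : -106 11 11 11
SWAP     : -106 11 11 11
STORE 2  : -106 11 11
ADD      : -106 22
DUP      : -106 22 22
POP      : -106 22
LOAD 2   : -106 22 11
LOAD 2   : -106 22 11 11
POP      : -106 22 11
OVER     : -106 22 11 22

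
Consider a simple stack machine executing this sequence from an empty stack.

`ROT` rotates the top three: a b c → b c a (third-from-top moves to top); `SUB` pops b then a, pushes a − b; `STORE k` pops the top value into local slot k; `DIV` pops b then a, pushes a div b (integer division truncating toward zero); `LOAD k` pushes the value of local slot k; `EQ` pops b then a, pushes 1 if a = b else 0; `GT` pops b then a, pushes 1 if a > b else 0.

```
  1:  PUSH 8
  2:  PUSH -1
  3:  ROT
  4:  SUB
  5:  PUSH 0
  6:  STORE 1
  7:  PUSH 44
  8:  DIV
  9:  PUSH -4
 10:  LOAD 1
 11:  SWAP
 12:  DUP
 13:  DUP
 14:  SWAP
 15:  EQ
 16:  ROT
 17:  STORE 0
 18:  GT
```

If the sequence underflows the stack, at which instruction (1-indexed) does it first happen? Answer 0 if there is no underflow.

PUSH 8  → [8]
PUSH -1 → [8, -1]
ROT  — needs 3 operands, stack has 2 → underflow

3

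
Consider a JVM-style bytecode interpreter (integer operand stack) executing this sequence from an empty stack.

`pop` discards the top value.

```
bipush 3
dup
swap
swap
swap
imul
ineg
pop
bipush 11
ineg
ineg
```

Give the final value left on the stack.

bipush 3  : [3]
dup       : [3, 3]
swap      : [3, 3]
swap      : [3, 3]
swap      : [3, 3]
imul      : [9]
ineg      : [-9]
pop       : []
bipush 11 : [11]
ineg      : [-11]
ineg      : [11]

11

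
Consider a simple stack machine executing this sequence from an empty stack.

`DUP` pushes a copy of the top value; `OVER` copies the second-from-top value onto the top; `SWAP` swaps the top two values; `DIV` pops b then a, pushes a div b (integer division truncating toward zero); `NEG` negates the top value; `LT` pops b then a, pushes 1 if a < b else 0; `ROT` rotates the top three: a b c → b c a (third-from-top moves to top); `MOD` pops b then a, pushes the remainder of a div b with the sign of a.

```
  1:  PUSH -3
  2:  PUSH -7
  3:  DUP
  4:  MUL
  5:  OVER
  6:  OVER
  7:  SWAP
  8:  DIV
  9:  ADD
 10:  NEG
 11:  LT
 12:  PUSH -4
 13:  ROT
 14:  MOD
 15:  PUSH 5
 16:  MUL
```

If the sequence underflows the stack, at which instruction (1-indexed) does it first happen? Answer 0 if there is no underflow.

13

PUSH -3 : -3
PUSH -7 : -3 -7
DUP     : -3 -7 -7
MUL     : -3 49
OVER    : -3 49 -3
OVER    : -3 49 -3 49
SWAP    : -3 49 49 -3
DIV     : -3 49 -16
ADD     : -3 33
NEG     : -3 -33
LT      : 0
PUSH -4 : 0 -4
ROT  — needs 3 operands, stack has 2 → underflow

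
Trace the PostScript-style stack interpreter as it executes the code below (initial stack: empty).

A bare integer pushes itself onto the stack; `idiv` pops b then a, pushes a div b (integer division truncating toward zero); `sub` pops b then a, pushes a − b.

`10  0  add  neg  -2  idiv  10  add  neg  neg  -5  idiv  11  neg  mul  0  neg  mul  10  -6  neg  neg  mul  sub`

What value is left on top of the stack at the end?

10   → 10
0    → 10 0
add  → 10
neg  → -10
-2   → -10 -2
idiv → 5
10   → 5 10
add  → 15
neg  → -15
neg  → 15
-5   → 15 -5
idiv → -3
11   → -3 11
neg  → -3 -11
mul  → 33
0    → 33 0
neg  → 33 0
mul  → 0
10   → 0 10
-6   → 0 10 -6
neg  → 0 10 6
neg  → 0 10 -6
mul  → 0 -60
sub  → 60

60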